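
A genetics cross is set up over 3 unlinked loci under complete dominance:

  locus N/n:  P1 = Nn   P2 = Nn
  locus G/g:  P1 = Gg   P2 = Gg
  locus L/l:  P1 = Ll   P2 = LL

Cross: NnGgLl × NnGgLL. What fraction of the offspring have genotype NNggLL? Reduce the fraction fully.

P(NNggLL) = 1/32

NnGgLl gametes: NGL×1, NGl×1, NgL×1, Ngl×1, nGL×1, nGl×1, ngL×1, ngl×1
NnGgLL gametes: NGL×2, NgL×2, nGL×2, ngL×2
NnGgLl×NnGgLL grid (8·8=64): NNGGLL=2 NNGGLl=2 NNGgLL=4 NNGgLl=4 NNggLL=2 NNggLl=2 NnGGLL=4 NnGGLl=4 NnGgLL=8 NnGgLl=8 NnggLL=4 NnggLl=4 nnGGLL=2 nnGGLl=2 nnGgLL=4 nnGgLl=4 nnggLL=2 nnggLl=2
NNggLL hits 2/64; gcd=2; 2÷2/64÷2 = 1/32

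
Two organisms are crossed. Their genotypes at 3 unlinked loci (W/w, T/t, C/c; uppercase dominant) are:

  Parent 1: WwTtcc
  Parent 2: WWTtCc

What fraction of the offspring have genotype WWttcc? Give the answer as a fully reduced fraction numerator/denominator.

WwTtcc gametes: WTc×2, Wtc×2, wTc×2, wtc×2
WWTtCc gametes: WTC×2, WTc×2, WtC×2, Wtc×2
WwTtcc×WWTtCc grid (8·8=64): WWTTCc=4 WWTTcc=4 WWTtCc=8 WWTtcc=8 WWttCc=4 WWttcc=4 WwTTCc=4 WwTTcc=4 WwTtCc=8 WwTtcc=8 WwttCc=4 Wwttcc=4
WWttcc hits 4/64; gcd=4; 4÷4/64÷4 = 1/16

P(WWttcc) = 1/16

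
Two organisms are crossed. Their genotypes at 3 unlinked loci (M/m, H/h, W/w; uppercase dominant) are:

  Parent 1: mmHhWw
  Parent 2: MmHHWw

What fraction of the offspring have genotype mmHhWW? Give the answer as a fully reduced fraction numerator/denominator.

mmHhWw gametes: mHW×2, mHw×2, mhW×2, mhw×2
MmHHWw gametes: MHW×2, MHw×2, mHW×2, mHw×2
mmHhWw×MmHHWw grid (8·8=64): MmHHWW=4 MmHHWw=8 MmHHww=4 MmHhWW=4 MmHhWw=8 MmHhww=4 mmHHWW=4 mmHHWw=8 mmHHww=4 mmHhWW=4 mmHhWw=8 mmHhww=4
mmHhWW hits 4/64; gcd=4; 4÷4/64÷4 = 1/16

P(mmHhWW) = 1/16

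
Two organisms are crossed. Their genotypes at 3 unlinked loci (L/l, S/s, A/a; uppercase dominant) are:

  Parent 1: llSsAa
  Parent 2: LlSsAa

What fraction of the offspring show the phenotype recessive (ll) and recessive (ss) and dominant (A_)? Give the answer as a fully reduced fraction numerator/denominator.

P(ll ss A_) = 3/32

llSsAa gametes: lSA×2, lSa×2, lsA×2, lsa×2
LlSsAa gametes: LSA×1, LSa×1, LsA×1, Lsa×1, lSA×1, lSa×1, lsA×1, lsa×1
llSsAa×LlSsAa grid (8·8=64): LlSSAA=2 LlSSAa=4 LlSSaa=2 LlSsAA=4 LlSsAa=8 LlSsaa=4 LlssAA=2 LlssAa=4 Llssaa=2 llSSAA=2 llSSAa=4 llSSaa=2 llSsAA=4 llSsAa=8 llSsaa=4 llssAA=2 llssAa=4 llssaa=2
ll ss A_ hits 6/64; gcd=2; 6÷2/64÷2 = 3/32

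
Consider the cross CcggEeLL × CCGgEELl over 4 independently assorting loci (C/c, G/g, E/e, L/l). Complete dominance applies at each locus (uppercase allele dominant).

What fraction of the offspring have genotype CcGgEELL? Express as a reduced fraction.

P(CcGgEELL) = 1/16

CcggEeLL gametes: CgEL×4, CgeL×4, cgEL×4, cgeL×4
CCGgEELl gametes: CGEL×4, CGEl×4, CgEL×4, CgEl×4
CcggEeLL×CCGgEELl grid (16·16=256): CCGgEELL=16 CCGgEELl=16 CCGgEeLL=16 CCGgEeLl=16 CCggEELL=16 CCggEELl=16 CCggEeLL=16 CCggEeLl=16 CcGgEELL=16 CcGgEELl=16 CcGgEeLL=16 CcGgEeLl=16 CcggEELL=16 CcggEELl=16 CcggEeLL=16 CcggEeLl=16
CcGgEELL hits 16/256; gcd=16; 16÷16/256÷16 = 1/16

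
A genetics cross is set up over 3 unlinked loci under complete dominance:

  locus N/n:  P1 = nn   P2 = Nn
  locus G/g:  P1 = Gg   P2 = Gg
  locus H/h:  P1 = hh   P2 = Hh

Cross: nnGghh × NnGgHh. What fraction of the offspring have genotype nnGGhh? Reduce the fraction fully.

nnGghh gametes: nGh×4, ngh×4
NnGgHh gametes: NGH×1, NGh×1, NgH×1, Ngh×1, nGH×1, nGh×1, ngH×1, ngh×1
nnGghh×NnGgHh grid (8·8=64): NnGGHh=4 NnGGhh=4 NnGgHh=8 NnGghh=8 NnggHh=4 Nngghh=4 nnGGHh=4 nnGGhh=4 nnGgHh=8 nnGghh=8 nnggHh=4 nngghh=4
nnGGhh hits 4/64; gcd=4; 4÷4/64÷4 = 1/16

P(nnGGhh) = 1/16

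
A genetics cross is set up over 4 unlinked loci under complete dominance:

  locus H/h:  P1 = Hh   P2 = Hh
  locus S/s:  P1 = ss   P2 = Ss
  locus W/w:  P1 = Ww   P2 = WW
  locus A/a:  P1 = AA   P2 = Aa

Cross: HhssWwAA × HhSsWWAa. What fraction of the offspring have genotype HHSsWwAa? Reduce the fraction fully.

HhssWwAA gametes: HsWA×4, HswA×4, hsWA×4, hswA×4
HhSsWWAa gametes: HSWA×2, HSWa×2, HsWA×2, HsWa×2, hSWA×2, hSWa×2, hsWA×2, hsWa×2
HhssWwAA×HhSsWWAa grid (16·16=256): HHSsWWAA=8 HHSsWWAa=8 HHSsWwAA=8 HHSsWwAa=8 HHssWWAA=8 HHssWWAa=8 HHssWwAA=8 HHssWwAa=8 HhSsWWAA=16 HhSsWWAa=16 HhSsWwAA=16 HhSsWwAa=16 HhssWWAA=16 HhssWWAa=16 HhssWwAA=16 HhssWwAa=16 hhSsWWAA=8 hhSsWWAa=8 hhSsWwAA=8 hhSsWwAa=8 hhssWWAA=8 hhssWWAa=8 hhssWwAA=8 hhssWwAa=8
HHSsWwAa hits 8/256; gcd=8; 8÷8/256÷8 = 1/32

P(HHSsWwAa) = 1/32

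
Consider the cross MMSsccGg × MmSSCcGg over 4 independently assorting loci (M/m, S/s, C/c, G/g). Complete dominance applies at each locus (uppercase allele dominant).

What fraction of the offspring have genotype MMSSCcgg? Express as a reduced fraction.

MMSsccGg gametes: MScG×4, MScg×4, MscG×4, Mscg×4
MmSSCcGg gametes: MSCG×2, MSCg×2, MScG×2, MScg×2, mSCG×2, mSCg×2, mScG×2, mScg×2
MMSsccGg×MmSSCcGg grid (16·16=256): MMSSCcGG=8 MMSSCcGg=16 MMSSCcgg=8 MMSSccGG=8 MMSSccGg=16 MMSSccgg=8 MMSsCcGG=8 MMSsCcGg=16 MMSsCcgg=8 MMSsccGG=8 MMSsccGg=16 MMSsccgg=8 MmSSCcGG=8 MmSSCcGg=16 MmSSCcgg=8 MmSSccGG=8 MmSSccGg=16 MmSSccgg=8 MmSsCcGG=8 MmSsCcGg=16 MmSsCcgg=8 MmSsccGG=8 MmSsccGg=16 MmSsccgg=8
MMSSCcgg hits 8/256; gcd=8; 8÷8/256÷8 = 1/32

P(MMSSCcgg) = 1/32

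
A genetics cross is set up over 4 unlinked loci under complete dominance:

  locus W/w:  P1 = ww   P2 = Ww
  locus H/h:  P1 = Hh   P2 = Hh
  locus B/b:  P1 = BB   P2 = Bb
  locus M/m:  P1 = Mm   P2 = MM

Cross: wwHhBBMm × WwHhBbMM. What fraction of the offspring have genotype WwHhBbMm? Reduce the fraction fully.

P(WwHhBbMm) = 1/16

wwHhBBMm gametes: wHBM×4, wHBm×4, whBM×4, whBm×4
WwHhBbMM gametes: WHBM×2, WHbM×2, WhBM×2, WhbM×2, wHBM×2, wHbM×2, whBM×2, whbM×2
wwHhBBMm×WwHhBbMM grid (16·16=256): WwHHBBMM=8 WwHHBBMm=8 WwHHBbMM=8 WwHHBbMm=8 WwHhBBMM=16 WwHhBBMm=16 WwHhBbMM=16 WwHhBbMm=16 WwhhBBMM=8 WwhhBBMm=8 WwhhBbMM=8 WwhhBbMm=8 wwHHBBMM=8 wwHHBBMm=8 wwHHBbMM=8 wwHHBbMm=8 wwHhBBMM=16 wwHhBBMm=16 wwHhBbMM=16 wwHhBbMm=16 wwhhBBMM=8 wwhhBBMm=8 wwhhBbMM=8 wwhhBbMm=8
WwHhBbMm hits 16/256; gcd=16; 16÷16/256÷16 = 1/16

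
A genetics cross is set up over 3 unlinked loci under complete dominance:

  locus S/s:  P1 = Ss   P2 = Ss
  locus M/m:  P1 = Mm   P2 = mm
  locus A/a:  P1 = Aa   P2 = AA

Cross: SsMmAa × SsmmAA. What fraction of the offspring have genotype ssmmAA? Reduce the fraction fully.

P(ssmmAA) = 1/16

SsMmAa gametes: SMA×1, SMa×1, SmA×1, Sma×1, sMA×1, sMa×1, smA×1, sma×1
SsmmAA gametes: SmA×4, smA×4
SsMmAa×SsmmAA grid (8·8=64): SSMmAA=4 SSMmAa=4 SSmmAA=4 SSmmAa=4 SsMmAA=8 SsMmAa=8 SsmmAA=8 SsmmAa=8 ssMmAA=4 ssMmAa=4 ssmmAA=4 ssmmAa=4
ssmmAA hits 4/64; gcd=4; 4÷4/64÷4 = 1/16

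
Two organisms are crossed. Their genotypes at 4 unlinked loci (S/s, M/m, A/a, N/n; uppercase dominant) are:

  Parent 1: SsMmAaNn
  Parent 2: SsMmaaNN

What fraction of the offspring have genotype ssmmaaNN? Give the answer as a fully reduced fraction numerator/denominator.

P(ssmmaaNN) = 1/64

SsMmAaNn gametes: SMAN×1, SMAn×1, SMaN×1, SMan×1, SmAN×1, SmAn×1, SmaN×1, Sman×1, sMAN×1, sMAn×1, sMaN×1, sMan×1, smAN×1, smAn×1, smaN×1, sman×1
SsMmaaNN gametes: SMaN×4, SmaN×4, sMaN×4, smaN×4
SsMmAaNn×SsMmaaNN grid (16·16=256): SSMMAaNN=4 SSMMAaNn=4 SSMMaaNN=4 SSMMaaNn=4 SSMmAaNN=8 SSMmAaNn=8 SSMmaaNN=8 SSMmaaNn=8 SSmmAaNN=4 SSmmAaNn=4 SSmmaaNN=4 SSmmaaNn=4 SsMMAaNN=8 SsMMAaNn=8 SsMMaaNN=8 SsMMaaNn=8 SsMmAaNN=16 SsMmAaNn=16 SsMmaaNN=16 SsMmaaNn=16 SsmmAaNN=8 SsmmAaNn=8 SsmmaaNN=8 SsmmaaNn=8 ssMMAaNN=4 ssMMAaNn=4 ssMMaaNN=4 ssMMaaNn=4 ssMmAaNN=8 ssMmAaNn=8 ssMmaaNN=8 ssMmaaNn=8 ssmmAaNN=4 ssmmAaNn=4 ssmmaaNN=4 ssmmaaNn=4
ssmmaaNN hits 4/256; gcd=4; 4÷4/256÷4 = 1/64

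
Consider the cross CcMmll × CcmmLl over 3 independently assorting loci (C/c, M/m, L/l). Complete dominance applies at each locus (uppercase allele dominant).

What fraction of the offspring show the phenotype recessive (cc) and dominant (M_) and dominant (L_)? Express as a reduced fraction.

P(cc M_ L_) = 1/16

CcMmll gametes: CMl×2, Cml×2, cMl×2, cml×2
CcmmLl gametes: CmL×2, Cml×2, cmL×2, cml×2
CcMmll×CcmmLl grid (8·8=64): CCMmLl=4 CCMmll=4 CCmmLl=4 CCmmll=4 CcMmLl=8 CcMmll=8 CcmmLl=8 Ccmmll=8 ccMmLl=4 ccMmll=4 ccmmLl=4 ccmmll=4
cc M_ L_ hits 4/64; gcd=4; 4÷4/64÷4 = 1/16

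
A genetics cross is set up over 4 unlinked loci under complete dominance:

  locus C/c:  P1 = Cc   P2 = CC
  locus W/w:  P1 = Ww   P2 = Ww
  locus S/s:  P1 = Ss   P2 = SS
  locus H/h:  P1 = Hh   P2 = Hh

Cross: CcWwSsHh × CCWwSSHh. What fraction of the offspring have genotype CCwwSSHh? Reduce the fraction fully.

CcWwSsHh gametes: CWSH×1, CWSh×1, CWsH×1, CWsh×1, CwSH×1, CwSh×1, CwsH×1, Cwsh×1, cWSH×1, cWSh×1, cWsH×1, cWsh×1, cwSH×1, cwSh×1, cwsH×1, cwsh×1
CCWwSSHh gametes: CWSH×4, CWSh×4, CwSH×4, CwSh×4
CcWwSsHh×CCWwSSHh grid (16·16=256): CCWWSSHH=4 CCWWSSHh=8 CCWWSShh=4 CCWWSsHH=4 CCWWSsHh=8 CCWWSshh=4 CCWwSSHH=8 CCWwSSHh=16 CCWwSShh=8 CCWwSsHH=8 CCWwSsHh=16 CCWwSshh=8 CCwwSSHH=4 CCwwSSHh=8 CCwwSShh=4 CCwwSsHH=4 CCwwSsHh=8 CCwwSshh=4 CcWWSSHH=4 CcWWSSHh=8 CcWWSShh=4 CcWWSsHH=4 CcWWSsHh=8 CcWWSshh=4 CcWwSSHH=8 CcWwSSHh=16 CcWwSShh=8 CcWwSsHH=8 CcWwSsHh=16 CcWwSshh=8 CcwwSSHH=4 CcwwSSHh=8 CcwwSShh=4 CcwwSsHH=4 CcwwSsHh=8 CcwwSshh=4
CCwwSSHh hits 8/256; gcd=8; 8÷8/256÷8 = 1/32

P(CCwwSSHh) = 1/32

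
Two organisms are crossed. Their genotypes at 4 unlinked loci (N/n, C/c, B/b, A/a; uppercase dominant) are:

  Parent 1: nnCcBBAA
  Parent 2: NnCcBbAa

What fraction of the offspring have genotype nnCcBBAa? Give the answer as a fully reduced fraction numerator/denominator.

nnCcBBAA gametes: nCBA×8, ncBA×8
NnCcBbAa gametes: NCBA×1, NCBa×1, NCbA×1, NCba×1, NcBA×1, NcBa×1, NcbA×1, Ncba×1, nCBA×1, nCBa×1, nCbA×1, nCba×1, ncBA×1, ncBa×1, ncbA×1, ncba×1
nnCcBBAA×NnCcBbAa grid (16·16=256): NnCCBBAA=8 NnCCBBAa=8 NnCCBbAA=8 NnCCBbAa=8 NnCcBBAA=16 NnCcBBAa=16 NnCcBbAA=16 NnCcBbAa=16 NnccBBAA=8 NnccBBAa=8 NnccBbAA=8 NnccBbAa=8 nnCCBBAA=8 nnCCBBAa=8 nnCCBbAA=8 nnCCBbAa=8 nnCcBBAA=16 nnCcBBAa=16 nnCcBbAA=16 nnCcBbAa=16 nnccBBAA=8 nnccBBAa=8 nnccBbAA=8 nnccBbAa=8
nnCcBBAa hits 16/256; gcd=16; 16÷16/256÷16 = 1/16

P(nnCcBBAa) = 1/16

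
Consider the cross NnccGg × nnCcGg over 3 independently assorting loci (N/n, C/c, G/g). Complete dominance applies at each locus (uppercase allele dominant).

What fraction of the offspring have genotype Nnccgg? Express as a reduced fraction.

NnccGg gametes: NcG×2, Ncg×2, ncG×2, ncg×2
nnCcGg gametes: nCG×2, nCg×2, ncG×2, ncg×2
NnccGg×nnCcGg grid (8·8=64): NnCcGG=4 NnCcGg=8 NnCcgg=4 NnccGG=4 NnccGg=8 Nnccgg=4 nnCcGG=4 nnCcGg=8 nnCcgg=4 nnccGG=4 nnccGg=8 nnccgg=4
Nnccgg hits 4/64; gcd=4; 4÷4/64÷4 = 1/16

P(Nnccgg) = 1/16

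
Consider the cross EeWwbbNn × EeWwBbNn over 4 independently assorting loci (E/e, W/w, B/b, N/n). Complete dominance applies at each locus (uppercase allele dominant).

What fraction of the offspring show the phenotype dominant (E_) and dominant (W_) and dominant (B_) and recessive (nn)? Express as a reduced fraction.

P(E_ W_ B_ nn) = 9/128

EeWwbbNn gametes: EWbN×2, EWbn×2, EwbN×2, Ewbn×2, eWbN×2, eWbn×2, ewbN×2, ewbn×2
EeWwBbNn gametes: EWBN×1, EWBn×1, EWbN×1, EWbn×1, EwBN×1, EwBn×1, EwbN×1, Ewbn×1, eWBN×1, eWBn×1, eWbN×1, eWbn×1, ewBN×1, ewBn×1, ewbN×1, ewbn×1
EeWwbbNn×EeWwBbNn grid (16·16=256): EEWWBbNN=2 EEWWBbNn=4 EEWWBbnn=2 EEWWbbNN=2 EEWWbbNn=4 EEWWbbnn=2 EEWwBbNN=4 EEWwBbNn=8 EEWwBbnn=4 EEWwbbNN=4 EEWwbbNn=8 EEWwbbnn=4 EEwwBbNN=2 EEwwBbNn=4 EEwwBbnn=2 EEwwbbNN=2 EEwwbbNn=4 EEwwbbnn=2 EeWWBbNN=4 EeWWBbNn=8 EeWWBbnn=4 EeWWbbNN=4 EeWWbbNn=8 EeWWbbnn=4 EeWwBbNN=8 EeWwBbNn=16 EeWwBbnn=8 EeWwbbNN=8 EeWwbbNn=16 EeWwbbnn=8 EewwBbNN=4 EewwBbNn=8 EewwBbnn=4 EewwbbNN=4 EewwbbNn=8 Eewwbbnn=4 eeWWBbNN=2 eeWWBbNn=4 eeWWBbnn=2 eeWWbbNN=2 eeWWbbNn=4 eeWWbbnn=2 eeWwBbNN=4 eeWwBbNn=8 eeWwBbnn=4 eeWwbbNN=4 eeWwbbNn=8 eeWwbbnn=4 eewwBbNN=2 eewwBbNn=4 eewwBbnn=2 eewwbbNN=2 eewwbbNn=4 eewwbbnn=2
E_ W_ B_ nn hits 18/256; gcd=2; 18÷2/256÷2 = 9/128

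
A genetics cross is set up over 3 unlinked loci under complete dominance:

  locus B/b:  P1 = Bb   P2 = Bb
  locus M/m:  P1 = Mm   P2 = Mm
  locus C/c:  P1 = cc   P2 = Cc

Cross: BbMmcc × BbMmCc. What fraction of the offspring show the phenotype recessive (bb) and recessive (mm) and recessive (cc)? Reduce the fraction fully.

P(bb mm cc) = 1/32

BbMmcc gametes: BMc×2, Bmc×2, bMc×2, bmc×2
BbMmCc gametes: BMC×1, BMc×1, BmC×1, Bmc×1, bMC×1, bMc×1, bmC×1, bmc×1
BbMmcc×BbMmCc grid (8·8=64): BBMMCc=2 BBMMcc=2 BBMmCc=4 BBMmcc=4 BBmmCc=2 BBmmcc=2 BbMMCc=4 BbMMcc=4 BbMmCc=8 BbMmcc=8 BbmmCc=4 Bbmmcc=4 bbMMCc=2 bbMMcc=2 bbMmCc=4 bbMmcc=4 bbmmCc=2 bbmmcc=2
bb mm cc hits 2/64; gcd=2; 2÷2/64÷2 = 1/32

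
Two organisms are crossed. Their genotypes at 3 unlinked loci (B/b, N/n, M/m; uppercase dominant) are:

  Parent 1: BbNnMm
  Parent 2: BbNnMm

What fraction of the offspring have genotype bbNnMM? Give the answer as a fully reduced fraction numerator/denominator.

BbNnMm gametes: BNM×1, BNm×1, BnM×1, Bnm×1, bNM×1, bNm×1, bnM×1, bnm×1
BbNnMm gametes: BNM×1, BNm×1, BnM×1, Bnm×1, bNM×1, bNm×1, bnM×1, bnm×1
BbNnMm×BbNnMm grid (8·8=64): BBNNMM=1 BBNNMm=2 BBNNmm=1 BBNnMM=2 BBNnMm=4 BBNnmm=2 BBnnMM=1 BBnnMm=2 BBnnmm=1 BbNNMM=2 BbNNMm=4 BbNNmm=2 BbNnMM=4 BbNnMm=8 BbNnmm=4 BbnnMM=2 BbnnMm=4 Bbnnmm=2 bbNNMM=1 bbNNMm=2 bbNNmm=1 bbNnMM=2 bbNnMm=4 bbNnmm=2 bbnnMM=1 bbnnMm=2 bbnnmm=1
bbNnMM hits 2/64; gcd=2; 2÷2/64÷2 = 1/32

P(bbNnMM) = 1/32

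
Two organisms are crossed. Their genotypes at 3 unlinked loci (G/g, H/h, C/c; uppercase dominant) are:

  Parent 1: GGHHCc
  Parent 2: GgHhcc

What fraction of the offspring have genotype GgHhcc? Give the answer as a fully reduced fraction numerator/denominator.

GGHHCc gametes: GHC×4, GHc×4
GgHhcc gametes: GHc×2, Ghc×2, gHc×2, ghc×2
GGHHCc×GgHhcc grid (8·8=64): GGHHCc=8 GGHHcc=8 GGHhCc=8 GGHhcc=8 GgHHCc=8 GgHHcc=8 GgHhCc=8 GgHhcc=8
GgHhcc hits 8/64; gcd=8; 8÷8/64÷8 = 1/8

P(GgHhcc) = 1/8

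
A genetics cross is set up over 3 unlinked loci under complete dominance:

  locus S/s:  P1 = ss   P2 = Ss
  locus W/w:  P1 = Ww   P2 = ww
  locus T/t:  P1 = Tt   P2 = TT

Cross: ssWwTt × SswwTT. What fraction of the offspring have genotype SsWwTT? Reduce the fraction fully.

ssWwTt gametes: sWT×2, sWt×2, swT×2, swt×2
SswwTT gametes: SwT×4, swT×4
ssWwTt×SswwTT grid (8·8=64): SsWwTT=8 SsWwTt=8 SswwTT=8 SswwTt=8 ssWwTT=8 ssWwTt=8 sswwTT=8 sswwTt=8
SsWwTT hits 8/64; gcd=8; 8÷8/64÷8 = 1/8

P(SsWwTT) = 1/8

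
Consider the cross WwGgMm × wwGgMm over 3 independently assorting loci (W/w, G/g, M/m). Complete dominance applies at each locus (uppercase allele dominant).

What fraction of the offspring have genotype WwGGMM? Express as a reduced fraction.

P(WwGGMM) = 1/32

WwGgMm gametes: WGM×1, WGm×1, WgM×1, Wgm×1, wGM×1, wGm×1, wgM×1, wgm×1
wwGgMm gametes: wGM×2, wGm×2, wgM×2, wgm×2
WwGgMm×wwGgMm grid (8·8=64): WwGGMM=2 WwGGMm=4 WwGGmm=2 WwGgMM=4 WwGgMm=8 WwGgmm=4 WwggMM=2 WwggMm=4 Wwggmm=2 wwGGMM=2 wwGGMm=4 wwGGmm=2 wwGgMM=4 wwGgMm=8 wwGgmm=4 wwggMM=2 wwggMm=4 wwggmm=2
WwGGMM hits 2/64; gcd=2; 2÷2/64÷2 = 1/32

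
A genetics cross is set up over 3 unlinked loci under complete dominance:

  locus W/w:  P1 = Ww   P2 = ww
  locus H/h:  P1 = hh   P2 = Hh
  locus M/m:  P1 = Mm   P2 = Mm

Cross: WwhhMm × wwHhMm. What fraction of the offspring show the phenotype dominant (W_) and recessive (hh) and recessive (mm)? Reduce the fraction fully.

WwhhMm gametes: WhM×2, Whm×2, whM×2, whm×2
wwHhMm gametes: wHM×2, wHm×2, whM×2, whm×2
WwhhMm×wwHhMm grid (8·8=64): WwHhMM=4 WwHhMm=8 WwHhmm=4 WwhhMM=4 WwhhMm=8 Wwhhmm=4 wwHhMM=4 wwHhMm=8 wwHhmm=4 wwhhMM=4 wwhhMm=8 wwhhmm=4
W_ hh mm hits 4/64; gcd=4; 4÷4/64÷4 = 1/16

P(W_ hh mm) = 1/16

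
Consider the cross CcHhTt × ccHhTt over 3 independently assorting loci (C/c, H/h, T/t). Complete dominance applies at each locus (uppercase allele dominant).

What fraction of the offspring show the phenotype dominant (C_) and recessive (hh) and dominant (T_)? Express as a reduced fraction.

CcHhTt gametes: CHT×1, CHt×1, ChT×1, Cht×1, cHT×1, cHt×1, chT×1, cht×1
ccHhTt gametes: cHT×2, cHt×2, chT×2, cht×2
CcHhTt×ccHhTt grid (8·8=64): CcHHTT=2 CcHHTt=4 CcHHtt=2 CcHhTT=4 CcHhTt=8 CcHhtt=4 CchhTT=2 CchhTt=4 Cchhtt=2 ccHHTT=2 ccHHTt=4 ccHHtt=2 ccHhTT=4 ccHhTt=8 ccHhtt=4 cchhTT=2 cchhTt=4 cchhtt=2
C_ hh T_ hits 6/64; gcd=2; 6÷2/64÷2 = 3/32

P(C_ hh T_) = 3/32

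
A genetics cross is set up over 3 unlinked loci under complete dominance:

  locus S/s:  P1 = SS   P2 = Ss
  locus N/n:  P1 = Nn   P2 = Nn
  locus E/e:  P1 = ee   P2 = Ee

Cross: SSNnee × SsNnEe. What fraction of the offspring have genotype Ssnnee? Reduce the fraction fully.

SSNnee gametes: SNe×4, Sne×4
SsNnEe gametes: SNE×1, SNe×1, SnE×1, Sne×1, sNE×1, sNe×1, snE×1, sne×1
SSNnee×SsNnEe grid (8·8=64): SSNNEe=4 SSNNee=4 SSNnEe=8 SSNnee=8 SSnnEe=4 SSnnee=4 SsNNEe=4 SsNNee=4 SsNnEe=8 SsNnee=8 SsnnEe=4 Ssnnee=4
Ssnnee hits 4/64; gcd=4; 4÷4/64÷4 = 1/16

P(Ssnnee) = 1/16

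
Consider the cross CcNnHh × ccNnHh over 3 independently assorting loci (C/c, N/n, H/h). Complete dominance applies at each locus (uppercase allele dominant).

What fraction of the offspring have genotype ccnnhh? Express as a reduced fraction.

CcNnHh gametes: CNH×1, CNh×1, CnH×1, Cnh×1, cNH×1, cNh×1, cnH×1, cnh×1
ccNnHh gametes: cNH×2, cNh×2, cnH×2, cnh×2
CcNnHh×ccNnHh grid (8·8=64): CcNNHH=2 CcNNHh=4 CcNNhh=2 CcNnHH=4 CcNnHh=8 CcNnhh=4 CcnnHH=2 CcnnHh=4 Ccnnhh=2 ccNNHH=2 ccNNHh=4 ccNNhh=2 ccNnHH=4 ccNnHh=8 ccNnhh=4 ccnnHH=2 ccnnHh=4 ccnnhh=2
ccnnhh hits 2/64; gcd=2; 2÷2/64÷2 = 1/32

P(ccnnhh) = 1/32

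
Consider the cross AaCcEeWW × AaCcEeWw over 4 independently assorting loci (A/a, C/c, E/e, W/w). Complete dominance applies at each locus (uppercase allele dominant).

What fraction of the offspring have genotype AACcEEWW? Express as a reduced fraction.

AaCcEeWW gametes: ACEW×2, ACeW×2, AcEW×2, AceW×2, aCEW×2, aCeW×2, acEW×2, aceW×2
AaCcEeWw gametes: ACEW×1, ACEw×1, ACeW×1, ACew×1, AcEW×1, AcEw×1, AceW×1, Acew×1, aCEW×1, aCEw×1, aCeW×1, aCew×1, acEW×1, acEw×1, aceW×1, acew×1
AaCcEeWW×AaCcEeWw grid (16·16=256): AACCEEWW=2 AACCEEWw=2 AACCEeWW=4 AACCEeWw=4 AACCeeWW=2 AACCeeWw=2 AACcEEWW=4 AACcEEWw=4 AACcEeWW=8 AACcEeWw=8 AACceeWW=4 AACceeWw=4 AAccEEWW=2 AAccEEWw=2 AAccEeWW=4 AAccEeWw=4 AAcceeWW=2 AAcceeWw=2 AaCCEEWW=4 AaCCEEWw=4 AaCCEeWW=8 AaCCEeWw=8 AaCCeeWW=4 AaCCeeWw=4 AaCcEEWW=8 AaCcEEWw=8 AaCcEeWW=16 AaCcEeWw=16 AaCceeWW=8 AaCceeWw=8 AaccEEWW=4 AaccEEWw=4 AaccEeWW=8 AaccEeWw=8 AacceeWW=4 AacceeWw=4 aaCCEEWW=2 aaCCEEWw=2 aaCCEeWW=4 aaCCEeWw=4 aaCCeeWW=2 aaCCeeWw=2 aaCcEEWW=4 aaCcEEWw=4 aaCcEeWW=8 aaCcEeWw=8 aaCceeWW=4 aaCceeWw=4 aaccEEWW=2 aaccEEWw=2 aaccEeWW=4 aaccEeWw=4 aacceeWW=2 aacceeWw=2
AACcEEWW hits 4/256; gcd=4; 4÷4/256÷4 = 1/64

P(AACcEEWW) = 1/64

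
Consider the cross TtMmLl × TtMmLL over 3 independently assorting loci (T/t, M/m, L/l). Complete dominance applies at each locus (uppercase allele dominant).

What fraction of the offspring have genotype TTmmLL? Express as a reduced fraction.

P(TTmmLL) = 1/32

TtMmLl gametes: TML×1, TMl×1, TmL×1, Tml×1, tML×1, tMl×1, tmL×1, tml×1
TtMmLL gametes: TML×2, TmL×2, tML×2, tmL×2
TtMmLl×TtMmLL grid (8·8=64): TTMMLL=2 TTMMLl=2 TTMmLL=4 TTMmLl=4 TTmmLL=2 TTmmLl=2 TtMMLL=4 TtMMLl=4 TtMmLL=8 TtMmLl=8 TtmmLL=4 TtmmLl=4 ttMMLL=2 ttMMLl=2 ttMmLL=4 ttMmLl=4 ttmmLL=2 ttmmLl=2
TTmmLL hits 2/64; gcd=2; 2÷2/64÷2 = 1/32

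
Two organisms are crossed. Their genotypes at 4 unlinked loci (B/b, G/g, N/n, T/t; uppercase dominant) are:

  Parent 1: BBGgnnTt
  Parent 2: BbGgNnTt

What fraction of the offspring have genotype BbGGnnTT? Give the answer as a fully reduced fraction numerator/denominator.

P(BbGGnnTT) = 1/64

BBGgnnTt gametes: BGnT×4, BGnt×4, BgnT×4, Bgnt×4
BbGgNnTt gametes: BGNT×1, BGNt×1, BGnT×1, BGnt×1, BgNT×1, BgNt×1, BgnT×1, Bgnt×1, bGNT×1, bGNt×1, bGnT×1, bGnt×1, bgNT×1, bgNt×1, bgnT×1, bgnt×1
BBGgnnTt×BbGgNnTt grid (16·16=256): BBGGNnTT=4 BBGGNnTt=8 BBGGNntt=4 BBGGnnTT=4 BBGGnnTt=8 BBGGnntt=4 BBGgNnTT=8 BBGgNnTt=16 BBGgNntt=8 BBGgnnTT=8 BBGgnnTt=16 BBGgnntt=8 BBggNnTT=4 BBggNnTt=8 BBggNntt=4 BBggnnTT=4 BBggnnTt=8 BBggnntt=4 BbGGNnTT=4 BbGGNnTt=8 BbGGNntt=4 BbGGnnTT=4 BbGGnnTt=8 BbGGnntt=4 BbGgNnTT=8 BbGgNnTt=16 BbGgNntt=8 BbGgnnTT=8 BbGgnnTt=16 BbGgnntt=8 BbggNnTT=4 BbggNnTt=8 BbggNntt=4 BbggnnTT=4 BbggnnTt=8 Bbggnntt=4
BbGGnnTT hits 4/256; gcd=4; 4÷4/256÷4 = 1/64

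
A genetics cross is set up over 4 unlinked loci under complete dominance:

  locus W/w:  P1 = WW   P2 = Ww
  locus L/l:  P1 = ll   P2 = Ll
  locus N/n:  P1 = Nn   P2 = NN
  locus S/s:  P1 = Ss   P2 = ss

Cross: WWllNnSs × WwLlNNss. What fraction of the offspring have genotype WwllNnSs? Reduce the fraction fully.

WWllNnSs gametes: WlNS×4, WlNs×4, WlnS×4, Wlns×4
WwLlNNss gametes: WLNs×4, WlNs×4, wLNs×4, wlNs×4
WWllNnSs×WwLlNNss grid (16·16=256): WWLlNNSs=16 WWLlNNss=16 WWLlNnSs=16 WWLlNnss=16 WWllNNSs=16 WWllNNss=16 WWllNnSs=16 WWllNnss=16 WwLlNNSs=16 WwLlNNss=16 WwLlNnSs=16 WwLlNnss=16 WwllNNSs=16 WwllNNss=16 WwllNnSs=16 WwllNnss=16
WwllNnSs hits 16/256; gcd=16; 16÷16/256÷16 = 1/16

P(WwllNnSs) = 1/16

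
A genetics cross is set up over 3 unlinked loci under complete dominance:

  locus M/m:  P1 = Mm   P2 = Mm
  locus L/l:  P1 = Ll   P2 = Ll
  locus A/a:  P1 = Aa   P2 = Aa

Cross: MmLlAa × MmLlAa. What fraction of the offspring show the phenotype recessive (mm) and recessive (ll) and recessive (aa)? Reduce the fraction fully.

MmLlAa gametes: MLA×1, MLa×1, MlA×1, Mla×1, mLA×1, mLa×1, mlA×1, mla×1
MmLlAa gametes: MLA×1, MLa×1, MlA×1, Mla×1, mLA×1, mLa×1, mlA×1, mla×1
MmLlAa×MmLlAa grid (8·8=64): MMLLAA=1 MMLLAa=2 MMLLaa=1 MMLlAA=2 MMLlAa=4 MMLlaa=2 MMllAA=1 MMllAa=2 MMllaa=1 MmLLAA=2 MmLLAa=4 MmLLaa=2 MmLlAA=4 MmLlAa=8 MmLlaa=4 MmllAA=2 MmllAa=4 Mmllaa=2 mmLLAA=1 mmLLAa=2 mmLLaa=1 mmLlAA=2 mmLlAa=4 mmLlaa=2 mmllAA=1 mmllAa=2 mmllaa=1
mm ll aa hits 1/64; gcd=1; 1÷1/64÷1 = 1/64

P(mm ll aa) = 1/64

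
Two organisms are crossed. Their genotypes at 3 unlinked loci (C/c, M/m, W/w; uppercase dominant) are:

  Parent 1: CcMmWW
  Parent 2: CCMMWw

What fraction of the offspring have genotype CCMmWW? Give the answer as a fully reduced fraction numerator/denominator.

P(CCMmWW) = 1/8

CcMmWW gametes: CMW×2, CmW×2, cMW×2, cmW×2
CCMMWw gametes: CMW×4, CMw×4
CcMmWW×CCMMWw grid (8·8=64): CCMMWW=8 CCMMWw=8 CCMmWW=8 CCMmWw=8 CcMMWW=8 CcMMWw=8 CcMmWW=8 CcMmWw=8
CCMmWW hits 8/64; gcd=8; 8÷8/64÷8 = 1/8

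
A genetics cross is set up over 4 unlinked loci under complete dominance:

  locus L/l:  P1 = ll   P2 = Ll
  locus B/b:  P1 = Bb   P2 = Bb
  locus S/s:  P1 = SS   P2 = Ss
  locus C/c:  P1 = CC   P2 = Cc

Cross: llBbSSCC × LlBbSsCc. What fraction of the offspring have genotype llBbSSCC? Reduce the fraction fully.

P(llBbSSCC) = 1/16

llBbSSCC gametes: lBSC×8, lbSC×8
LlBbSsCc gametes: LBSC×1, LBSc×1, LBsC×1, LBsc×1, LbSC×1, LbSc×1, LbsC×1, Lbsc×1, lBSC×1, lBSc×1, lBsC×1, lBsc×1, lbSC×1, lbSc×1, lbsC×1, lbsc×1
llBbSSCC×LlBbSsCc grid (16·16=256): LlBBSSCC=8 LlBBSSCc=8 LlBBSsCC=8 LlBBSsCc=8 LlBbSSCC=16 LlBbSSCc=16 LlBbSsCC=16 LlBbSsCc=16 LlbbSSCC=8 LlbbSSCc=8 LlbbSsCC=8 LlbbSsCc=8 llBBSSCC=8 llBBSSCc=8 llBBSsCC=8 llBBSsCc=8 llBbSSCC=16 llBbSSCc=16 llBbSsCC=16 llBbSsCc=16 llbbSSCC=8 llbbSSCc=8 llbbSsCC=8 llbbSsCc=8
llBbSSCC hits 16/256; gcd=16; 16÷16/256÷16 = 1/16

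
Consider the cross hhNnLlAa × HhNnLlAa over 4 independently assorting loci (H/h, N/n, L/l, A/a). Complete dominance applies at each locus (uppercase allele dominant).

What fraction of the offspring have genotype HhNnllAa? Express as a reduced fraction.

hhNnLlAa gametes: hNLA×2, hNLa×2, hNlA×2, hNla×2, hnLA×2, hnLa×2, hnlA×2, hnla×2
HhNnLlAa gametes: HNLA×1, HNLa×1, HNlA×1, HNla×1, HnLA×1, HnLa×1, HnlA×1, Hnla×1, hNLA×1, hNLa×1, hNlA×1, hNla×1, hnLA×1, hnLa×1, hnlA×1, hnla×1
hhNnLlAa×HhNnLlAa grid (16·16=256): HhNNLLAA=2 HhNNLLAa=4 HhNNLLaa=2 HhNNLlAA=4 HhNNLlAa=8 HhNNLlaa=4 HhNNllAA=2 HhNNllAa=4 HhNNllaa=2 HhNnLLAA=4 HhNnLLAa=8 HhNnLLaa=4 HhNnLlAA=8 HhNnLlAa=16 HhNnLlaa=8 HhNnllAA=4 HhNnllAa=8 HhNnllaa=4 HhnnLLAA=2 HhnnLLAa=4 HhnnLLaa=2 HhnnLlAA=4 HhnnLlAa=8 HhnnLlaa=4 HhnnllAA=2 HhnnllAa=4 Hhnnllaa=2 hhNNLLAA=2 hhNNLLAa=4 hhNNLLaa=2 hhNNLlAA=4 hhNNLlAa=8 hhNNLlaa=4 hhNNllAA=2 hhNNllAa=4 hhNNllaa=2 hhNnLLAA=4 hhNnLLAa=8 hhNnLLaa=4 hhNnLlAA=8 hhNnLlAa=16 hhNnLlaa=8 hhNnllAA=4 hhNnllAa=8 hhNnllaa=4 hhnnLLAA=2 hhnnLLAa=4 hhnnLLaa=2 hhnnLlAA=4 hhnnLlAa=8 hhnnLlaa=4 hhnnllAA=2 hhnnllAa=4 hhnnllaa=2
HhNnllAa hits 8/256; gcd=8; 8÷8/256÷8 = 1/32

P(HhNnllAa) = 1/32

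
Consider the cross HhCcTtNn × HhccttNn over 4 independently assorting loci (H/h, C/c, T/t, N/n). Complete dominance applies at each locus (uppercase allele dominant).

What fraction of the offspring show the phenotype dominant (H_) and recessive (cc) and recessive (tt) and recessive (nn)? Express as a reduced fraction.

P(H_ cc tt nn) = 3/64

HhCcTtNn gametes: HCTN×1, HCTn×1, HCtN×1, HCtn×1, HcTN×1, HcTn×1, HctN×1, Hctn×1, hCTN×1, hCTn×1, hCtN×1, hCtn×1, hcTN×1, hcTn×1, hctN×1, hctn×1
HhccttNn gametes: HctN×4, Hctn×4, hctN×4, hctn×4
HhCcTtNn×HhccttNn grid (16·16=256): HHCcTtNN=4 HHCcTtNn=8 HHCcTtnn=4 HHCcttNN=4 HHCcttNn=8 HHCcttnn=4 HHccTtNN=4 HHccTtNn=8 HHccTtnn=4 HHccttNN=4 HHccttNn=8 HHccttnn=4 HhCcTtNN=8 HhCcTtNn=16 HhCcTtnn=8 HhCcttNN=8 HhCcttNn=16 HhCcttnn=8 HhccTtNN=8 HhccTtNn=16 HhccTtnn=8 HhccttNN=8 HhccttNn=16 Hhccttnn=8 hhCcTtNN=4 hhCcTtNn=8 hhCcTtnn=4 hhCcttNN=4 hhCcttNn=8 hhCcttnn=4 hhccTtNN=4 hhccTtNn=8 hhccTtnn=4 hhccttNN=4 hhccttNn=8 hhccttnn=4
H_ cc tt nn hits 12/256; gcd=4; 12÷4/256÷4 = 3/64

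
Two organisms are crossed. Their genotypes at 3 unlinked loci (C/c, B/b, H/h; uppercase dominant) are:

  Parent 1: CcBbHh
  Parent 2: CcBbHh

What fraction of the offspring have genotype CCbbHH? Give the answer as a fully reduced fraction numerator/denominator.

CcBbHh gametes: CBH×1, CBh×1, CbH×1, Cbh×1, cBH×1, cBh×1, cbH×1, cbh×1
CcBbHh gametes: CBH×1, CBh×1, CbH×1, Cbh×1, cBH×1, cBh×1, cbH×1, cbh×1
CcBbHh×CcBbHh grid (8·8=64): CCBBHH=1 CCBBHh=2 CCBBhh=1 CCBbHH=2 CCBbHh=4 CCBbhh=2 CCbbHH=1 CCbbHh=2 CCbbhh=1 CcBBHH=2 CcBBHh=4 CcBBhh=2 CcBbHH=4 CcBbHh=8 CcBbhh=4 CcbbHH=2 CcbbHh=4 Ccbbhh=2 ccBBHH=1 ccBBHh=2 ccBBhh=1 ccBbHH=2 ccBbHh=4 ccBbhh=2 ccbbHH=1 ccbbHh=2 ccbbhh=1
CCbbHH hits 1/64; gcd=1; 1÷1/64÷1 = 1/64

P(CCbbHH) = 1/64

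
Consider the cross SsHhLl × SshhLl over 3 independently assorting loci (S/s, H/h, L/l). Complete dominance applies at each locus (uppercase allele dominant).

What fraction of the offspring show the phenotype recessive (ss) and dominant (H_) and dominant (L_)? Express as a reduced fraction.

P(ss H_ L_) = 3/32

SsHhLl gametes: SHL×1, SHl×1, ShL×1, Shl×1, sHL×1, sHl×1, shL×1, shl×1
SshhLl gametes: ShL×2, Shl×2, shL×2, shl×2
SsHhLl×SshhLl grid (8·8=64): SSHhLL=2 SSHhLl=4 SSHhll=2 SShhLL=2 SShhLl=4 SShhll=2 SsHhLL=4 SsHhLl=8 SsHhll=4 SshhLL=4 SshhLl=8 Sshhll=4 ssHhLL=2 ssHhLl=4 ssHhll=2 sshhLL=2 sshhLl=4 sshhll=2
ss H_ L_ hits 6/64; gcd=2; 6÷2/64÷2 = 3/32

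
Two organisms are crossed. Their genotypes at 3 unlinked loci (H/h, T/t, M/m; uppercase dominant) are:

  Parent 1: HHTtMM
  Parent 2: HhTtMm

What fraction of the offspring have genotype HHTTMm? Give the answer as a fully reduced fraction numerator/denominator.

HHTtMM gametes: HTM×4, HtM×4
HhTtMm gametes: HTM×1, HTm×1, HtM×1, Htm×1, hTM×1, hTm×1, htM×1, htm×1
HHTtMM×HhTtMm grid (8·8=64): HHTTMM=4 HHTTMm=4 HHTtMM=8 HHTtMm=8 HHttMM=4 HHttMm=4 HhTTMM=4 HhTTMm=4 HhTtMM=8 HhTtMm=8 HhttMM=4 HhttMm=4
HHTTMm hits 4/64; gcd=4; 4÷4/64÷4 = 1/16

P(HHTTMm) = 1/16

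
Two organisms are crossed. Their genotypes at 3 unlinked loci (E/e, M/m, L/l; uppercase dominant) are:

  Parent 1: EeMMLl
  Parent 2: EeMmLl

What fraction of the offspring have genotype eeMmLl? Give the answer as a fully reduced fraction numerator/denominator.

P(eeMmLl) = 1/16

EeMMLl gametes: EML×2, EMl×2, eML×2, eMl×2
EeMmLl gametes: EML×1, EMl×1, EmL×1, Eml×1, eML×1, eMl×1, emL×1, eml×1
EeMMLl×EeMmLl grid (8·8=64): EEMMLL=2 EEMMLl=4 EEMMll=2 EEMmLL=2 EEMmLl=4 EEMmll=2 EeMMLL=4 EeMMLl=8 EeMMll=4 EeMmLL=4 EeMmLl=8 EeMmll=4 eeMMLL=2 eeMMLl=4 eeMMll=2 eeMmLL=2 eeMmLl=4 eeMmll=2
eeMmLl hits 4/64; gcd=4; 4÷4/64÷4 = 1/16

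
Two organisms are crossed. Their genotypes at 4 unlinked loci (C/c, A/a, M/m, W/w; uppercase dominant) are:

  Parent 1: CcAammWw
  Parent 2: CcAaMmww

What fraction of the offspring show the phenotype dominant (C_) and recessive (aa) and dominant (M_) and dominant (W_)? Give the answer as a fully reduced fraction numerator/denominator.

CcAammWw gametes: CAmW×2, CAmw×2, CamW×2, Camw×2, cAmW×2, cAmw×2, camW×2, camw×2
CcAaMmww gametes: CAMw×2, CAmw×2, CaMw×2, Camw×2, cAMw×2, cAmw×2, caMw×2, camw×2
CcAammWw×CcAaMmww grid (16·16=256): CCAAMmWw=4 CCAAMmww=4 CCAAmmWw=4 CCAAmmww=4 CCAaMmWw=8 CCAaMmww=8 CCAammWw=8 CCAammww=8 CCaaMmWw=4 CCaaMmww=4 CCaammWw=4 CCaammww=4 CcAAMmWw=8 CcAAMmww=8 CcAAmmWw=8 CcAAmmww=8 CcAaMmWw=16 CcAaMmww=16 CcAammWw=16 CcAammww=16 CcaaMmWw=8 CcaaMmww=8 CcaammWw=8 Ccaammww=8 ccAAMmWw=4 ccAAMmww=4 ccAAmmWw=4 ccAAmmww=4 ccAaMmWw=8 ccAaMmww=8 ccAammWw=8 ccAammww=8 ccaaMmWw=4 ccaaMmww=4 ccaammWw=4 ccaammww=4
C_ aa M_ W_ hits 12/256; gcd=4; 12÷4/256÷4 = 3/64

P(C_ aa M_ W_) = 3/64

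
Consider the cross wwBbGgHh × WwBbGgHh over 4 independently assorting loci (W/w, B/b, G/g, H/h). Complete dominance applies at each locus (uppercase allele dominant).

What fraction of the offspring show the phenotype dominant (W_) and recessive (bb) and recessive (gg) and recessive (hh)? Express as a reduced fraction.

wwBbGgHh gametes: wBGH×2, wBGh×2, wBgH×2, wBgh×2, wbGH×2, wbGh×2, wbgH×2, wbgh×2
WwBbGgHh gametes: WBGH×1, WBGh×1, WBgH×1, WBgh×1, WbGH×1, WbGh×1, WbgH×1, Wbgh×1, wBGH×1, wBGh×1, wBgH×1, wBgh×1, wbGH×1, wbGh×1, wbgH×1, wbgh×1
wwBbGgHh×WwBbGgHh grid (16·16=256): WwBBGGHH=2 WwBBGGHh=4 WwBBGGhh=2 WwBBGgHH=4 WwBBGgHh=8 WwBBGghh=4 WwBBggHH=2 WwBBggHh=4 WwBBgghh=2 WwBbGGHH=4 WwBbGGHh=8 WwBbGGhh=4 WwBbGgHH=8 WwBbGgHh=16 WwBbGghh=8 WwBbggHH=4 WwBbggHh=8 WwBbgghh=4 WwbbGGHH=2 WwbbGGHh=4 WwbbGGhh=2 WwbbGgHH=4 WwbbGgHh=8 WwbbGghh=4 WwbbggHH=2 WwbbggHh=4 Wwbbgghh=2 wwBBGGHH=2 wwBBGGHh=4 wwBBGGhh=2 wwBBGgHH=4 wwBBGgHh=8 wwBBGghh=4 wwBBggHH=2 wwBBggHh=4 wwBBgghh=2 wwBbGGHH=4 wwBbGGHh=8 wwBbGGhh=4 wwBbGgHH=8 wwBbGgHh=16 wwBbGghh=8 wwBbggHH=4 wwBbggHh=8 wwBbgghh=4 wwbbGGHH=2 wwbbGGHh=4 wwbbGGhh=2 wwbbGgHH=4 wwbbGgHh=8 wwbbGghh=4 wwbbggHH=2 wwbbggHh=4 wwbbgghh=2
W_ bb gg hh hits 2/256; gcd=2; 2÷2/256÷2 = 1/128

P(W_ bb gg hh) = 1/128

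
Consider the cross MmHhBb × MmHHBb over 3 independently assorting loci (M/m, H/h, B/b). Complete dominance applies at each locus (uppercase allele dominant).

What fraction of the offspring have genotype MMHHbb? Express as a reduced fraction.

P(MMHHbb) = 1/32

MmHhBb gametes: MHB×1, MHb×1, MhB×1, Mhb×1, mHB×1, mHb×1, mhB×1, mhb×1
MmHHBb gametes: MHB×2, MHb×2, mHB×2, mHb×2
MmHhBb×MmHHBb grid (8·8=64): MMHHBB=2 MMHHBb=4 MMHHbb=2 MMHhBB=2 MMHhBb=4 MMHhbb=2 MmHHBB=4 MmHHBb=8 MmHHbb=4 MmHhBB=4 MmHhBb=8 MmHhbb=4 mmHHBB=2 mmHHBb=4 mmHHbb=2 mmHhBB=2 mmHhBb=4 mmHhbb=2
MMHHbb hits 2/64; gcd=2; 2÷2/64÷2 = 1/32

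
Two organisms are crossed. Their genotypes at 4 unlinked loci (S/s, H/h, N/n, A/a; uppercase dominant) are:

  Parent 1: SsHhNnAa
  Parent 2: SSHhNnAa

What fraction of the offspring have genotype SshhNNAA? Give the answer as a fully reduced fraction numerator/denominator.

P(SshhNNAA) = 1/128

SsHhNnAa gametes: SHNA×1, SHNa×1, SHnA×1, SHna×1, ShNA×1, ShNa×1, ShnA×1, Shna×1, sHNA×1, sHNa×1, sHnA×1, sHna×1, shNA×1, shNa×1, shnA×1, shna×1
SSHhNnAa gametes: SHNA×2, SHNa×2, SHnA×2, SHna×2, ShNA×2, ShNa×2, ShnA×2, Shna×2
SsHhNnAa×SSHhNnAa grid (16·16=256): SSHHNNAA=2 SSHHNNAa=4 SSHHNNaa=2 SSHHNnAA=4 SSHHNnAa=8 SSHHNnaa=4 SSHHnnAA=2 SSHHnnAa=4 SSHHnnaa=2 SSHhNNAA=4 SSHhNNAa=8 SSHhNNaa=4 SSHhNnAA=8 SSHhNnAa=16 SSHhNnaa=8 SSHhnnAA=4 SSHhnnAa=8 SSHhnnaa=4 SShhNNAA=2 SShhNNAa=4 SShhNNaa=2 SShhNnAA=4 SShhNnAa=8 SShhNnaa=4 SShhnnAA=2 SShhnnAa=4 SShhnnaa=2 SsHHNNAA=2 SsHHNNAa=4 SsHHNNaa=2 SsHHNnAA=4 SsHHNnAa=8 SsHHNnaa=4 SsHHnnAA=2 SsHHnnAa=4 SsHHnnaa=2 SsHhNNAA=4 SsHhNNAa=8 SsHhNNaa=4 SsHhNnAA=8 SsHhNnAa=16 SsHhNnaa=8 SsHhnnAA=4 SsHhnnAa=8 SsHhnnaa=4 SshhNNAA=2 SshhNNAa=4 SshhNNaa=2 SshhNnAA=4 SshhNnAa=8 SshhNnaa=4 SshhnnAA=2 SshhnnAa=4 Sshhnnaa=2
SshhNNAA hits 2/256; gcd=2; 2÷2/256÷2 = 1/128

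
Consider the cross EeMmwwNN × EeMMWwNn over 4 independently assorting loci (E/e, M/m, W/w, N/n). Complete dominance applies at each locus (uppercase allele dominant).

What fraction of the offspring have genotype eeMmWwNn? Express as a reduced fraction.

EeMmwwNN gametes: EMwN×4, EmwN×4, eMwN×4, emwN×4
EeMMWwNn gametes: EMWN×2, EMWn×2, EMwN×2, EMwn×2, eMWN×2, eMWn×2, eMwN×2, eMwn×2
EeMmwwNN×EeMMWwNn grid (16·16=256): EEMMWwNN=8 EEMMWwNn=8 EEMMwwNN=8 EEMMwwNn=8 EEMmWwNN=8 EEMmWwNn=8 EEMmwwNN=8 EEMmwwNn=8 EeMMWwNN=16 EeMMWwNn=16 EeMMwwNN=16 EeMMwwNn=16 EeMmWwNN=16 EeMmWwNn=16 EeMmwwNN=16 EeMmwwNn=16 eeMMWwNN=8 eeMMWwNn=8 eeMMwwNN=8 eeMMwwNn=8 eeMmWwNN=8 eeMmWwNn=8 eeMmwwNN=8 eeMmwwNn=8
eeMmWwNn hits 8/256; gcd=8; 8÷8/256÷8 = 1/32

P(eeMmWwNn) = 1/32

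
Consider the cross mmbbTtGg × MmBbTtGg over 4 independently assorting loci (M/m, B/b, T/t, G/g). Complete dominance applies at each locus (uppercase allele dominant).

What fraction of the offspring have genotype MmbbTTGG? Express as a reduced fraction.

P(MmbbTTGG) = 1/64

mmbbTtGg gametes: mbTG×4, mbTg×4, mbtG×4, mbtg×4
MmBbTtGg gametes: MBTG×1, MBTg×1, MBtG×1, MBtg×1, MbTG×1, MbTg×1, MbtG×1, Mbtg×1, mBTG×1, mBTg×1, mBtG×1, mBtg×1, mbTG×1, mbTg×1, mbtG×1, mbtg×1
mmbbTtGg×MmBbTtGg grid (16·16=256): MmBbTTGG=4 MmBbTTGg=8 MmBbTTgg=4 MmBbTtGG=8 MmBbTtGg=16 MmBbTtgg=8 MmBbttGG=4 MmBbttGg=8 MmBbttgg=4 MmbbTTGG=4 MmbbTTGg=8 MmbbTTgg=4 MmbbTtGG=8 MmbbTtGg=16 MmbbTtgg=8 MmbbttGG=4 MmbbttGg=8 Mmbbttgg=4 mmBbTTGG=4 mmBbTTGg=8 mmBbTTgg=4 mmBbTtGG=8 mmBbTtGg=16 mmBbTtgg=8 mmBbttGG=4 mmBbttGg=8 mmBbttgg=4 mmbbTTGG=4 mmbbTTGg=8 mmbbTTgg=4 mmbbTtGG=8 mmbbTtGg=16 mmbbTtgg=8 mmbbttGG=4 mmbbttGg=8 mmbbttgg=4
MmbbTTGG hits 4/256; gcd=4; 4÷4/256÷4 = 1/64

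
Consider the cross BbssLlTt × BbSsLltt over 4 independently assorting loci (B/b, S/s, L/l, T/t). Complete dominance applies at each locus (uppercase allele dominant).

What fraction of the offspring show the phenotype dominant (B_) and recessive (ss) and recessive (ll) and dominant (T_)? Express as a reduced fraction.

P(B_ ss ll T_) = 3/64

BbssLlTt gametes: BsLT×2, BsLt×2, BslT×2, Bslt×2, bsLT×2, bsLt×2, bslT×2, bslt×2
BbSsLltt gametes: BSLt×2, BSlt×2, BsLt×2, Bslt×2, bSLt×2, bSlt×2, bsLt×2, bslt×2
BbssLlTt×BbSsLltt grid (16·16=256): BBSsLLTt=4 BBSsLLtt=4 BBSsLlTt=8 BBSsLltt=8 BBSsllTt=4 BBSslltt=4 BBssLLTt=4 BBssLLtt=4 BBssLlTt=8 BBssLltt=8 BBssllTt=4 BBsslltt=4 BbSsLLTt=8 BbSsLLtt=8 BbSsLlTt=16 BbSsLltt=16 BbSsllTt=8 BbSslltt=8 BbssLLTt=8 BbssLLtt=8 BbssLlTt=16 BbssLltt=16 BbssllTt=8 Bbsslltt=8 bbSsLLTt=4 bbSsLLtt=4 bbSsLlTt=8 bbSsLltt=8 bbSsllTt=4 bbSslltt=4 bbssLLTt=4 bbssLLtt=4 bbssLlTt=8 bbssLltt=8 bbssllTt=4 bbsslltt=4
B_ ss ll T_ hits 12/256; gcd=4; 12÷4/256÷4 = 3/64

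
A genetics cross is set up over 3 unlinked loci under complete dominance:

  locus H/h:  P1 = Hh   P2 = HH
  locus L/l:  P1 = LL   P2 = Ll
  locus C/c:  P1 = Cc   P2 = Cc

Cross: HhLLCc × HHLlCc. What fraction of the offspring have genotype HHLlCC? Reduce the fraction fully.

HhLLCc gametes: HLC×2, HLc×2, hLC×2, hLc×2
HHLlCc gametes: HLC×2, HLc×2, HlC×2, Hlc×2
HhLLCc×HHLlCc grid (8·8=64): HHLLCC=4 HHLLCc=8 HHLLcc=4 HHLlCC=4 HHLlCc=8 HHLlcc=4 HhLLCC=4 HhLLCc=8 HhLLcc=4 HhLlCC=4 HhLlCc=8 HhLlcc=4
HHLlCC hits 4/64; gcd=4; 4÷4/64÷4 = 1/16

P(HHLlCC) = 1/16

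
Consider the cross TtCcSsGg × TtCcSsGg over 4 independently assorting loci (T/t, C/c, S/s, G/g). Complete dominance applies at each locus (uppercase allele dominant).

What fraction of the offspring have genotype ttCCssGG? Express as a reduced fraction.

TtCcSsGg gametes: TCSG×1, TCSg×1, TCsG×1, TCsg×1, TcSG×1, TcSg×1, TcsG×1, Tcsg×1, tCSG×1, tCSg×1, tCsG×1, tCsg×1, tcSG×1, tcSg×1, tcsG×1, tcsg×1
TtCcSsGg gametes: TCSG×1, TCSg×1, TCsG×1, TCsg×1, TcSG×1, TcSg×1, TcsG×1, Tcsg×1, tCSG×1, tCSg×1, tCsG×1, tCsg×1, tcSG×1, tcSg×1, tcsG×1, tcsg×1
TtCcSsGg×TtCcSsGg grid (16·16=256): TTCCSSGG=1 TTCCSSGg=2 TTCCSSgg=1 TTCCSsGG=2 TTCCSsGg=4 TTCCSsgg=2 TTCCssGG=1 TTCCssGg=2 TTCCssgg=1 TTCcSSGG=2 TTCcSSGg=4 TTCcSSgg=2 TTCcSsGG=4 TTCcSsGg=8 TTCcSsgg=4 TTCcssGG=2 TTCcssGg=4 TTCcssgg=2 TTccSSGG=1 TTccSSGg=2 TTccSSgg=1 TTccSsGG=2 TTccSsGg=4 TTccSsgg=2 TTccssGG=1 TTccssGg=2 TTccssgg=1 TtCCSSGG=2 TtCCSSGg=4 TtCCSSgg=2 TtCCSsGG=4 TtCCSsGg=8 TtCCSsgg=4 TtCCssGG=2 TtCCssGg=4 TtCCssgg=2 TtCcSSGG=4 TtCcSSGg=8 TtCcSSgg=4 TtCcSsGG=8 TtCcSsGg=16 TtCcSsgg=8 TtCcssGG=4 TtCcssGg=8 TtCcssgg=4 TtccSSGG=2 TtccSSGg=4 TtccSSgg=2 TtccSsGG=4 TtccSsGg=8 TtccSsgg=4 TtccssGG=2 TtccssGg=4 Ttccssgg=2 ttCCSSGG=1 ttCCSSGg=2 ttCCSSgg=1 ttCCSsGG=2 ttCCSsGg=4 ttCCSsgg=2 ttCCssGG=1 ttCCssGg=2 ttCCssgg=1 ttCcSSGG=2 ttCcSSGg=4 ttCcSSgg=2 ttCcSsGG=4 ttCcSsGg=8 ttCcSsgg=4 ttCcssGG=2 ttCcssGg=4 ttCcssgg=2 ttccSSGG=1 ttccSSGg=2 ttccSSgg=1 ttccSsGG=2 ttccSsGg=4 ttccSsgg=2 ttccssGG=1 ttccssGg=2 ttccssgg=1
ttCCssGG hits 1/256; gcd=1; 1÷1/256÷1 = 1/256

P(ttCCssGG) = 1/256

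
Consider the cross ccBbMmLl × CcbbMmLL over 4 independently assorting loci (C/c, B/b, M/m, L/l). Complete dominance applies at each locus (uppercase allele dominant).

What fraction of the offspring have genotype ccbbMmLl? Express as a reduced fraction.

ccBbMmLl gametes: cBML×2, cBMl×2, cBmL×2, cBml×2, cbML×2, cbMl×2, cbmL×2, cbml×2
CcbbMmLL gametes: CbML×4, CbmL×4, cbML×4, cbmL×4
ccBbMmLl×CcbbMmLL grid (16·16=256): CcBbMMLL=8 CcBbMMLl=8 CcBbMmLL=16 CcBbMmLl=16 CcBbmmLL=8 CcBbmmLl=8 CcbbMMLL=8 CcbbMMLl=8 CcbbMmLL=16 CcbbMmLl=16 CcbbmmLL=8 CcbbmmLl=8 ccBbMMLL=8 ccBbMMLl=8 ccBbMmLL=16 ccBbMmLl=16 ccBbmmLL=8 ccBbmmLl=8 ccbbMMLL=8 ccbbMMLl=8 ccbbMmLL=16 ccbbMmLl=16 ccbbmmLL=8 ccbbmmLl=8
ccbbMmLl hits 16/256; gcd=16; 16÷16/256÷16 = 1/16

P(ccbbMmLl) = 1/16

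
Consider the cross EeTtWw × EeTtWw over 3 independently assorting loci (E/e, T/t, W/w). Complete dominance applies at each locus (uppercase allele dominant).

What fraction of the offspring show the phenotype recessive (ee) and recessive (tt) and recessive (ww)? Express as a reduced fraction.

EeTtWw gametes: ETW×1, ETw×1, EtW×1, Etw×1, eTW×1, eTw×1, etW×1, etw×1
EeTtWw gametes: ETW×1, ETw×1, EtW×1, Etw×1, eTW×1, eTw×1, etW×1, etw×1
EeTtWw×EeTtWw grid (8·8=64): EETTWW=1 EETTWw=2 EETTww=1 EETtWW=2 EETtWw=4 EETtww=2 EEttWW=1 EEttWw=2 EEttww=1 EeTTWW=2 EeTTWw=4 EeTTww=2 EeTtWW=4 EeTtWw=8 EeTtww=4 EettWW=2 EettWw=4 Eettww=2 eeTTWW=1 eeTTWw=2 eeTTww=1 eeTtWW=2 eeTtWw=4 eeTtww=2 eettWW=1 eettWw=2 eettww=1
ee tt ww hits 1/64; gcd=1; 1÷1/64÷1 = 1/64

P(ee tt ww) = 1/64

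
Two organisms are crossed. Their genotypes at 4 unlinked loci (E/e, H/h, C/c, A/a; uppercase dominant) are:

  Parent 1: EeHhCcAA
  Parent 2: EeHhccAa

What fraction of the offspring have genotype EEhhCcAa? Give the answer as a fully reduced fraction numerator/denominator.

EeHhCcAA gametes: EHCA×2, EHcA×2, EhCA×2, EhcA×2, eHCA×2, eHcA×2, ehCA×2, ehcA×2
EeHhccAa gametes: EHcA×2, EHca×2, EhcA×2, Ehca×2, eHcA×2, eHca×2, ehcA×2, ehca×2
EeHhCcAA×EeHhccAa grid (16·16=256): EEHHCcAA=4 EEHHCcAa=4 EEHHccAA=4 EEHHccAa=4 EEHhCcAA=8 EEHhCcAa=8 EEHhccAA=8 EEHhccAa=8 EEhhCcAA=4 EEhhCcAa=4 EEhhccAA=4 EEhhccAa=4 EeHHCcAA=8 EeHHCcAa=8 EeHHccAA=8 EeHHccAa=8 EeHhCcAA=16 EeHhCcAa=16 EeHhccAA=16 EeHhccAa=16 EehhCcAA=8 EehhCcAa=8 EehhccAA=8 EehhccAa=8 eeHHCcAA=4 eeHHCcAa=4 eeHHccAA=4 eeHHccAa=4 eeHhCcAA=8 eeHhCcAa=8 eeHhccAA=8 eeHhccAa=8 eehhCcAA=4 eehhCcAa=4 eehhccAA=4 eehhccAa=4
EEhhCcAa hits 4/256; gcd=4; 4÷4/256÷4 = 1/64

P(EEhhCcAa) = 1/64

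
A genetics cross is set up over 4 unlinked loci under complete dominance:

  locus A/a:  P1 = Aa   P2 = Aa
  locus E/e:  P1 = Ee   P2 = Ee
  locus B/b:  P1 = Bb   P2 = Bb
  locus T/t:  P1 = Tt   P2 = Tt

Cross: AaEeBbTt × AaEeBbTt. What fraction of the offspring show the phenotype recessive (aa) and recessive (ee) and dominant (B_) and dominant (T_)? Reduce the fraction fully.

AaEeBbTt gametes: AEBT×1, AEBt×1, AEbT×1, AEbt×1, AeBT×1, AeBt×1, AebT×1, Aebt×1, aEBT×1, aEBt×1, aEbT×1, aEbt×1, aeBT×1, aeBt×1, aebT×1, aebt×1
AaEeBbTt gametes: AEBT×1, AEBt×1, AEbT×1, AEbt×1, AeBT×1, AeBt×1, AebT×1, Aebt×1, aEBT×1, aEBt×1, aEbT×1, aEbt×1, aeBT×1, aeBt×1, aebT×1, aebt×1
AaEeBbTt×AaEeBbTt grid (16·16=256): AAEEBBTT=1 AAEEBBTt=2 AAEEBBtt=1 AAEEBbTT=2 AAEEBbTt=4 AAEEBbtt=2 AAEEbbTT=1 AAEEbbTt=2 AAEEbbtt=1 AAEeBBTT=2 AAEeBBTt=4 AAEeBBtt=2 AAEeBbTT=4 AAEeBbTt=8 AAEeBbtt=4 AAEebbTT=2 AAEebbTt=4 AAEebbtt=2 AAeeBBTT=1 AAeeBBTt=2 AAeeBBtt=1 AAeeBbTT=2 AAeeBbTt=4 AAeeBbtt=2 AAeebbTT=1 AAeebbTt=2 AAeebbtt=1 AaEEBBTT=2 AaEEBBTt=4 AaEEBBtt=2 AaEEBbTT=4 AaEEBbTt=8 AaEEBbtt=4 AaEEbbTT=2 AaEEbbTt=4 AaEEbbtt=2 AaEeBBTT=4 AaEeBBTt=8 AaEeBBtt=4 AaEeBbTT=8 AaEeBbTt=16 AaEeBbtt=8 AaEebbTT=4 AaEebbTt=8 AaEebbtt=4 AaeeBBTT=2 AaeeBBTt=4 AaeeBBtt=2 AaeeBbTT=4 AaeeBbTt=8 AaeeBbtt=4 AaeebbTT=2 AaeebbTt=4 Aaeebbtt=2 aaEEBBTT=1 aaEEBBTt=2 aaEEBBtt=1 aaEEBbTT=2 aaEEBbTt=4 aaEEBbtt=2 aaEEbbTT=1 aaEEbbTt=2 aaEEbbtt=1 aaEeBBTT=2 aaEeBBTt=4 aaEeBBtt=2 aaEeBbTT=4 aaEeBbTt=8 aaEeBbtt=4 aaEebbTT=2 aaEebbTt=4 aaEebbtt=2 aaeeBBTT=1 aaeeBBTt=2 aaeeBBtt=1 aaeeBbTT=2 aaeeBbTt=4 aaeeBbtt=2 aaeebbTT=1 aaeebbTt=2 aaeebbtt=1
aa ee B_ T_ hits 9/256; gcd=1; 9÷1/256÷1 = 9/256

P(aa ee B_ T_) = 9/256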